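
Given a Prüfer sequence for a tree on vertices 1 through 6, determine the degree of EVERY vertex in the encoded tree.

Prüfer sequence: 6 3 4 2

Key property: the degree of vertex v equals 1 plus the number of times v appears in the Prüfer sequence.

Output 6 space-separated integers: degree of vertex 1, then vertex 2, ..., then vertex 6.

Answer: 1 2 2 2 1 2

Derivation:
p_1 = 6: count[6] becomes 1
p_2 = 3: count[3] becomes 1
p_3 = 4: count[4] becomes 1
p_4 = 2: count[2] becomes 1
Degrees (1 + count): deg[1]=1+0=1, deg[2]=1+1=2, deg[3]=1+1=2, deg[4]=1+1=2, deg[5]=1+0=1, deg[6]=1+1=2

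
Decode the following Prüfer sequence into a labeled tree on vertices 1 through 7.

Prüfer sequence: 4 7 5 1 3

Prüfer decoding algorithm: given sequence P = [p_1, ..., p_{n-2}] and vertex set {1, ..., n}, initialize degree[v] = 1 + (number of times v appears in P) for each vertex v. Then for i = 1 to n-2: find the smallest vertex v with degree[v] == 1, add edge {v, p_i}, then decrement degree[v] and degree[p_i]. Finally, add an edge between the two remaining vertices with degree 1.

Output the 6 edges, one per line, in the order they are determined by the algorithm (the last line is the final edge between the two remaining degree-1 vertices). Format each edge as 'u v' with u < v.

Answer: 2 4
4 7
5 6
1 5
1 3
3 7

Derivation:
Initial degrees: {1:2, 2:1, 3:2, 4:2, 5:2, 6:1, 7:2}
Step 1: smallest deg-1 vertex = 2, p_1 = 4. Add edge {2,4}. Now deg[2]=0, deg[4]=1.
Step 2: smallest deg-1 vertex = 4, p_2 = 7. Add edge {4,7}. Now deg[4]=0, deg[7]=1.
Step 3: smallest deg-1 vertex = 6, p_3 = 5. Add edge {5,6}. Now deg[6]=0, deg[5]=1.
Step 4: smallest deg-1 vertex = 5, p_4 = 1. Add edge {1,5}. Now deg[5]=0, deg[1]=1.
Step 5: smallest deg-1 vertex = 1, p_5 = 3. Add edge {1,3}. Now deg[1]=0, deg[3]=1.
Final: two remaining deg-1 vertices are 3, 7. Add edge {3,7}.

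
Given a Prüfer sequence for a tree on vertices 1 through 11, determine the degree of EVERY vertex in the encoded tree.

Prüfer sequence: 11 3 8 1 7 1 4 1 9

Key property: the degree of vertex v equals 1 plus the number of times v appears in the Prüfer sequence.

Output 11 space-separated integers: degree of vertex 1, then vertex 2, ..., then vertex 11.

Answer: 4 1 2 2 1 1 2 2 2 1 2

Derivation:
p_1 = 11: count[11] becomes 1
p_2 = 3: count[3] becomes 1
p_3 = 8: count[8] becomes 1
p_4 = 1: count[1] becomes 1
p_5 = 7: count[7] becomes 1
p_6 = 1: count[1] becomes 2
p_7 = 4: count[4] becomes 1
p_8 = 1: count[1] becomes 3
p_9 = 9: count[9] becomes 1
Degrees (1 + count): deg[1]=1+3=4, deg[2]=1+0=1, deg[3]=1+1=2, deg[4]=1+1=2, deg[5]=1+0=1, deg[6]=1+0=1, deg[7]=1+1=2, deg[8]=1+1=2, deg[9]=1+1=2, deg[10]=1+0=1, deg[11]=1+1=2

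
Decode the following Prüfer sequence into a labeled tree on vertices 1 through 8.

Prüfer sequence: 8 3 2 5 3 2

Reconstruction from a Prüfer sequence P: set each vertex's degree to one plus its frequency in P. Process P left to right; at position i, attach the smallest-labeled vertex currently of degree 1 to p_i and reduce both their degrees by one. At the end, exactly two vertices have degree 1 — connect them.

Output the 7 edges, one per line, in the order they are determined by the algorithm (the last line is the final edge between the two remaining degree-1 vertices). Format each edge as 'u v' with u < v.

Initial degrees: {1:1, 2:3, 3:3, 4:1, 5:2, 6:1, 7:1, 8:2}
Step 1: smallest deg-1 vertex = 1, p_1 = 8. Add edge {1,8}. Now deg[1]=0, deg[8]=1.
Step 2: smallest deg-1 vertex = 4, p_2 = 3. Add edge {3,4}. Now deg[4]=0, deg[3]=2.
Step 3: smallest deg-1 vertex = 6, p_3 = 2. Add edge {2,6}. Now deg[6]=0, deg[2]=2.
Step 4: smallest deg-1 vertex = 7, p_4 = 5. Add edge {5,7}. Now deg[7]=0, deg[5]=1.
Step 5: smallest deg-1 vertex = 5, p_5 = 3. Add edge {3,5}. Now deg[5]=0, deg[3]=1.
Step 6: smallest deg-1 vertex = 3, p_6 = 2. Add edge {2,3}. Now deg[3]=0, deg[2]=1.
Final: two remaining deg-1 vertices are 2, 8. Add edge {2,8}.

Answer: 1 8
3 4
2 6
5 7
3 5
2 3
2 8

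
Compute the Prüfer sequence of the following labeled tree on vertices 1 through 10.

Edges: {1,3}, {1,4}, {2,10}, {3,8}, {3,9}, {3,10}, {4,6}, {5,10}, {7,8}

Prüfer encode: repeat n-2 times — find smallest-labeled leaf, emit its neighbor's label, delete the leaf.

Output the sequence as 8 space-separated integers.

Step 1: leaves = {2,5,6,7,9}. Remove smallest leaf 2, emit neighbor 10.
Step 2: leaves = {5,6,7,9}. Remove smallest leaf 5, emit neighbor 10.
Step 3: leaves = {6,7,9,10}. Remove smallest leaf 6, emit neighbor 4.
Step 4: leaves = {4,7,9,10}. Remove smallest leaf 4, emit neighbor 1.
Step 5: leaves = {1,7,9,10}. Remove smallest leaf 1, emit neighbor 3.
Step 6: leaves = {7,9,10}. Remove smallest leaf 7, emit neighbor 8.
Step 7: leaves = {8,9,10}. Remove smallest leaf 8, emit neighbor 3.
Step 8: leaves = {9,10}. Remove smallest leaf 9, emit neighbor 3.
Done: 2 vertices remain (3, 10). Sequence = [10 10 4 1 3 8 3 3]

Answer: 10 10 4 1 3 8 3 3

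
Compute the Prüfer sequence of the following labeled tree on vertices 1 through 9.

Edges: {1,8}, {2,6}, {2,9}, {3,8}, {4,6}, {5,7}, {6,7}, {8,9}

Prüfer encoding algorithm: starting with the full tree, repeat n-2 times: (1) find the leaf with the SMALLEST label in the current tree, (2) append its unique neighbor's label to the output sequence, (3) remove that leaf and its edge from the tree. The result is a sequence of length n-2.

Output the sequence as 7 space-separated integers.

Answer: 8 8 6 7 6 2 9

Derivation:
Step 1: leaves = {1,3,4,5}. Remove smallest leaf 1, emit neighbor 8.
Step 2: leaves = {3,4,5}. Remove smallest leaf 3, emit neighbor 8.
Step 3: leaves = {4,5,8}. Remove smallest leaf 4, emit neighbor 6.
Step 4: leaves = {5,8}. Remove smallest leaf 5, emit neighbor 7.
Step 5: leaves = {7,8}. Remove smallest leaf 7, emit neighbor 6.
Step 6: leaves = {6,8}. Remove smallest leaf 6, emit neighbor 2.
Step 7: leaves = {2,8}. Remove smallest leaf 2, emit neighbor 9.
Done: 2 vertices remain (8, 9). Sequence = [8 8 6 7 6 2 9]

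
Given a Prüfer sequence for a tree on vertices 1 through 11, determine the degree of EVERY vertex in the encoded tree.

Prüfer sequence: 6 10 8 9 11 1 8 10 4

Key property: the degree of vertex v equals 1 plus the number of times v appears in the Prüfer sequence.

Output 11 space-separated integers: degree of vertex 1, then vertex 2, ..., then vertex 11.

Answer: 2 1 1 2 1 2 1 3 2 3 2

Derivation:
p_1 = 6: count[6] becomes 1
p_2 = 10: count[10] becomes 1
p_3 = 8: count[8] becomes 1
p_4 = 9: count[9] becomes 1
p_5 = 11: count[11] becomes 1
p_6 = 1: count[1] becomes 1
p_7 = 8: count[8] becomes 2
p_8 = 10: count[10] becomes 2
p_9 = 4: count[4] becomes 1
Degrees (1 + count): deg[1]=1+1=2, deg[2]=1+0=1, deg[3]=1+0=1, deg[4]=1+1=2, deg[5]=1+0=1, deg[6]=1+1=2, deg[7]=1+0=1, deg[8]=1+2=3, deg[9]=1+1=2, deg[10]=1+2=3, deg[11]=1+1=2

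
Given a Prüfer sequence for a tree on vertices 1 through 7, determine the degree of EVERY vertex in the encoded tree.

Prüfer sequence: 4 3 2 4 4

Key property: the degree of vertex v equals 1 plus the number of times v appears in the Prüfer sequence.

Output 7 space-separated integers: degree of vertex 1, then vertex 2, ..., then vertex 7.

Answer: 1 2 2 4 1 1 1

Derivation:
p_1 = 4: count[4] becomes 1
p_2 = 3: count[3] becomes 1
p_3 = 2: count[2] becomes 1
p_4 = 4: count[4] becomes 2
p_5 = 4: count[4] becomes 3
Degrees (1 + count): deg[1]=1+0=1, deg[2]=1+1=2, deg[3]=1+1=2, deg[4]=1+3=4, deg[5]=1+0=1, deg[6]=1+0=1, deg[7]=1+0=1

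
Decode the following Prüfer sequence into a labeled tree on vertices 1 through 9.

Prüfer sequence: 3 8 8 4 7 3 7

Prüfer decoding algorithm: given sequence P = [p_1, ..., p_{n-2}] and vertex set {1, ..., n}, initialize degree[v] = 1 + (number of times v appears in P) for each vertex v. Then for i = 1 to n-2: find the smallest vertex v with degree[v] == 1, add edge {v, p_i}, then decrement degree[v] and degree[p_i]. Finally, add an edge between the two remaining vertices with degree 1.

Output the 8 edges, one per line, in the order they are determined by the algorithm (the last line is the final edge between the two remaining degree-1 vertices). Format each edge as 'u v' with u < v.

Answer: 1 3
2 8
5 8
4 6
4 7
3 8
3 7
7 9

Derivation:
Initial degrees: {1:1, 2:1, 3:3, 4:2, 5:1, 6:1, 7:3, 8:3, 9:1}
Step 1: smallest deg-1 vertex = 1, p_1 = 3. Add edge {1,3}. Now deg[1]=0, deg[3]=2.
Step 2: smallest deg-1 vertex = 2, p_2 = 8. Add edge {2,8}. Now deg[2]=0, deg[8]=2.
Step 3: smallest deg-1 vertex = 5, p_3 = 8. Add edge {5,8}. Now deg[5]=0, deg[8]=1.
Step 4: smallest deg-1 vertex = 6, p_4 = 4. Add edge {4,6}. Now deg[6]=0, deg[4]=1.
Step 5: smallest deg-1 vertex = 4, p_5 = 7. Add edge {4,7}. Now deg[4]=0, deg[7]=2.
Step 6: smallest deg-1 vertex = 8, p_6 = 3. Add edge {3,8}. Now deg[8]=0, deg[3]=1.
Step 7: smallest deg-1 vertex = 3, p_7 = 7. Add edge {3,7}. Now deg[3]=0, deg[7]=1.
Final: two remaining deg-1 vertices are 7, 9. Add edge {7,9}.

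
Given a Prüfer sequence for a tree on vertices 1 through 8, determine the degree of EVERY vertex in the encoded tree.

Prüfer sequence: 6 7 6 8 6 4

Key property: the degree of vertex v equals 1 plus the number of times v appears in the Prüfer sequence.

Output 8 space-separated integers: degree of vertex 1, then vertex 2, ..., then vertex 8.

Answer: 1 1 1 2 1 4 2 2

Derivation:
p_1 = 6: count[6] becomes 1
p_2 = 7: count[7] becomes 1
p_3 = 6: count[6] becomes 2
p_4 = 8: count[8] becomes 1
p_5 = 6: count[6] becomes 3
p_6 = 4: count[4] becomes 1
Degrees (1 + count): deg[1]=1+0=1, deg[2]=1+0=1, deg[3]=1+0=1, deg[4]=1+1=2, deg[5]=1+0=1, deg[6]=1+3=4, deg[7]=1+1=2, deg[8]=1+1=2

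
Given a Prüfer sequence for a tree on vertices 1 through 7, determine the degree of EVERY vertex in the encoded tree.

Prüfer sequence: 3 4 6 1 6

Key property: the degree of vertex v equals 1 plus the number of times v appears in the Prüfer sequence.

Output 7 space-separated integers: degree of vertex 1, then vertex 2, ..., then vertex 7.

Answer: 2 1 2 2 1 3 1

Derivation:
p_1 = 3: count[3] becomes 1
p_2 = 4: count[4] becomes 1
p_3 = 6: count[6] becomes 1
p_4 = 1: count[1] becomes 1
p_5 = 6: count[6] becomes 2
Degrees (1 + count): deg[1]=1+1=2, deg[2]=1+0=1, deg[3]=1+1=2, deg[4]=1+1=2, deg[5]=1+0=1, deg[6]=1+2=3, deg[7]=1+0=1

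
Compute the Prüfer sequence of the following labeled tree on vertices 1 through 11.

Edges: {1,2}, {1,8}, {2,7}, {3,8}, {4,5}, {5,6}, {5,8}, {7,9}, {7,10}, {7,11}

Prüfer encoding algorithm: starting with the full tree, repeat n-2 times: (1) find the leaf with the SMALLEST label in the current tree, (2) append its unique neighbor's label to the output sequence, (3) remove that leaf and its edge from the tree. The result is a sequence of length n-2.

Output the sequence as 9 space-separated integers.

Answer: 8 5 5 8 1 2 7 7 7

Derivation:
Step 1: leaves = {3,4,6,9,10,11}. Remove smallest leaf 3, emit neighbor 8.
Step 2: leaves = {4,6,9,10,11}. Remove smallest leaf 4, emit neighbor 5.
Step 3: leaves = {6,9,10,11}. Remove smallest leaf 6, emit neighbor 5.
Step 4: leaves = {5,9,10,11}. Remove smallest leaf 5, emit neighbor 8.
Step 5: leaves = {8,9,10,11}. Remove smallest leaf 8, emit neighbor 1.
Step 6: leaves = {1,9,10,11}. Remove smallest leaf 1, emit neighbor 2.
Step 7: leaves = {2,9,10,11}. Remove smallest leaf 2, emit neighbor 7.
Step 8: leaves = {9,10,11}. Remove smallest leaf 9, emit neighbor 7.
Step 9: leaves = {10,11}. Remove smallest leaf 10, emit neighbor 7.
Done: 2 vertices remain (7, 11). Sequence = [8 5 5 8 1 2 7 7 7]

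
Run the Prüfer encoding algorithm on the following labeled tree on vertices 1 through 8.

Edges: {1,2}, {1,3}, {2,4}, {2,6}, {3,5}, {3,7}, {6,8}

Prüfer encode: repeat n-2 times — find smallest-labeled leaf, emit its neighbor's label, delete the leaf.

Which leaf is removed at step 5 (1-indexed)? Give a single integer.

Answer: 1

Derivation:
Step 1: current leaves = {4,5,7,8}. Remove leaf 4 (neighbor: 2).
Step 2: current leaves = {5,7,8}. Remove leaf 5 (neighbor: 3).
Step 3: current leaves = {7,8}. Remove leaf 7 (neighbor: 3).
Step 4: current leaves = {3,8}. Remove leaf 3 (neighbor: 1).
Step 5: current leaves = {1,8}. Remove leaf 1 (neighbor: 2).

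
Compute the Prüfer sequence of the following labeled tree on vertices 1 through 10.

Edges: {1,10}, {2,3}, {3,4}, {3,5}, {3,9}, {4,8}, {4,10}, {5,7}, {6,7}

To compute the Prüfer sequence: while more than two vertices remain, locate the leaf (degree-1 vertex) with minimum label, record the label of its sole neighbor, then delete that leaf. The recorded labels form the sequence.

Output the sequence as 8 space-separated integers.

Step 1: leaves = {1,2,6,8,9}. Remove smallest leaf 1, emit neighbor 10.
Step 2: leaves = {2,6,8,9,10}. Remove smallest leaf 2, emit neighbor 3.
Step 3: leaves = {6,8,9,10}. Remove smallest leaf 6, emit neighbor 7.
Step 4: leaves = {7,8,9,10}. Remove smallest leaf 7, emit neighbor 5.
Step 5: leaves = {5,8,9,10}. Remove smallest leaf 5, emit neighbor 3.
Step 6: leaves = {8,9,10}. Remove smallest leaf 8, emit neighbor 4.
Step 7: leaves = {9,10}. Remove smallest leaf 9, emit neighbor 3.
Step 8: leaves = {3,10}. Remove smallest leaf 3, emit neighbor 4.
Done: 2 vertices remain (4, 10). Sequence = [10 3 7 5 3 4 3 4]

Answer: 10 3 7 5 3 4 3 4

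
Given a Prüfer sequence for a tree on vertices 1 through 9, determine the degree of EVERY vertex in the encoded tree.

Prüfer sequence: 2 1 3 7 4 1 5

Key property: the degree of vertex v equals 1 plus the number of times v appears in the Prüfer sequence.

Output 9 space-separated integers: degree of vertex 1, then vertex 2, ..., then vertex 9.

Answer: 3 2 2 2 2 1 2 1 1

Derivation:
p_1 = 2: count[2] becomes 1
p_2 = 1: count[1] becomes 1
p_3 = 3: count[3] becomes 1
p_4 = 7: count[7] becomes 1
p_5 = 4: count[4] becomes 1
p_6 = 1: count[1] becomes 2
p_7 = 5: count[5] becomes 1
Degrees (1 + count): deg[1]=1+2=3, deg[2]=1+1=2, deg[3]=1+1=2, deg[4]=1+1=2, deg[5]=1+1=2, deg[6]=1+0=1, deg[7]=1+1=2, deg[8]=1+0=1, deg[9]=1+0=1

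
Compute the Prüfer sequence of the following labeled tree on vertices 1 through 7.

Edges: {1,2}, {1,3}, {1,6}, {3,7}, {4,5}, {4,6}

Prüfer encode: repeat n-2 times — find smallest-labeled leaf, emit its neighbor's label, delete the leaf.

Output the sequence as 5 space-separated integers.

Answer: 1 4 6 1 3

Derivation:
Step 1: leaves = {2,5,7}. Remove smallest leaf 2, emit neighbor 1.
Step 2: leaves = {5,7}. Remove smallest leaf 5, emit neighbor 4.
Step 3: leaves = {4,7}. Remove smallest leaf 4, emit neighbor 6.
Step 4: leaves = {6,7}. Remove smallest leaf 6, emit neighbor 1.
Step 5: leaves = {1,7}. Remove smallest leaf 1, emit neighbor 3.
Done: 2 vertices remain (3, 7). Sequence = [1 4 6 1 3]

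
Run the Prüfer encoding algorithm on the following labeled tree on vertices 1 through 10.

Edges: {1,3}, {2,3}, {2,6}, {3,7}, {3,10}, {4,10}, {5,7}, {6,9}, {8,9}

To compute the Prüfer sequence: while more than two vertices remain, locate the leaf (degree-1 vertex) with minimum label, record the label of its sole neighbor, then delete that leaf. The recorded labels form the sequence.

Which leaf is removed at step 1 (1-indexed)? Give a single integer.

Step 1: current leaves = {1,4,5,8}. Remove leaf 1 (neighbor: 3).

Answer: 1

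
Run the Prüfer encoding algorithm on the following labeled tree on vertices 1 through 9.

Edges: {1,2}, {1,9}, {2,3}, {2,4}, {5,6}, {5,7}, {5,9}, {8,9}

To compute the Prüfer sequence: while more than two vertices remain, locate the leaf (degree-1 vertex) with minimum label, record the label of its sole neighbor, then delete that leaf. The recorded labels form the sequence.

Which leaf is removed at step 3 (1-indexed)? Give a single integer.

Answer: 2

Derivation:
Step 1: current leaves = {3,4,6,7,8}. Remove leaf 3 (neighbor: 2).
Step 2: current leaves = {4,6,7,8}. Remove leaf 4 (neighbor: 2).
Step 3: current leaves = {2,6,7,8}. Remove leaf 2 (neighbor: 1).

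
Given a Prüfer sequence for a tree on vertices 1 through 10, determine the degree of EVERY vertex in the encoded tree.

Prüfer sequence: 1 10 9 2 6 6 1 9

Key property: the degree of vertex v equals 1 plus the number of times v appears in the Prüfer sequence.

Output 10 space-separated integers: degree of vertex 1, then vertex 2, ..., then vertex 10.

p_1 = 1: count[1] becomes 1
p_2 = 10: count[10] becomes 1
p_3 = 9: count[9] becomes 1
p_4 = 2: count[2] becomes 1
p_5 = 6: count[6] becomes 1
p_6 = 6: count[6] becomes 2
p_7 = 1: count[1] becomes 2
p_8 = 9: count[9] becomes 2
Degrees (1 + count): deg[1]=1+2=3, deg[2]=1+1=2, deg[3]=1+0=1, deg[4]=1+0=1, deg[5]=1+0=1, deg[6]=1+2=3, deg[7]=1+0=1, deg[8]=1+0=1, deg[9]=1+2=3, deg[10]=1+1=2

Answer: 3 2 1 1 1 3 1 1 3 2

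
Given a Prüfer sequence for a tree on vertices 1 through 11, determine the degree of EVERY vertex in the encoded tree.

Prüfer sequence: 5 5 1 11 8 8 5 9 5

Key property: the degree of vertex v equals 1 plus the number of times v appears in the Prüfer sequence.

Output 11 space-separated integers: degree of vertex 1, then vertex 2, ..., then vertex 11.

p_1 = 5: count[5] becomes 1
p_2 = 5: count[5] becomes 2
p_3 = 1: count[1] becomes 1
p_4 = 11: count[11] becomes 1
p_5 = 8: count[8] becomes 1
p_6 = 8: count[8] becomes 2
p_7 = 5: count[5] becomes 3
p_8 = 9: count[9] becomes 1
p_9 = 5: count[5] becomes 4
Degrees (1 + count): deg[1]=1+1=2, deg[2]=1+0=1, deg[3]=1+0=1, deg[4]=1+0=1, deg[5]=1+4=5, deg[6]=1+0=1, deg[7]=1+0=1, deg[8]=1+2=3, deg[9]=1+1=2, deg[10]=1+0=1, deg[11]=1+1=2

Answer: 2 1 1 1 5 1 1 3 2 1 2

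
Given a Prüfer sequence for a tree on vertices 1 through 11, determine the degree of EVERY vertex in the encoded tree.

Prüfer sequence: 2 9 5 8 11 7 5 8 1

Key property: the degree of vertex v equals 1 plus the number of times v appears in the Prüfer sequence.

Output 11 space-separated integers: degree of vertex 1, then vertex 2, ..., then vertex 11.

p_1 = 2: count[2] becomes 1
p_2 = 9: count[9] becomes 1
p_3 = 5: count[5] becomes 1
p_4 = 8: count[8] becomes 1
p_5 = 11: count[11] becomes 1
p_6 = 7: count[7] becomes 1
p_7 = 5: count[5] becomes 2
p_8 = 8: count[8] becomes 2
p_9 = 1: count[1] becomes 1
Degrees (1 + count): deg[1]=1+1=2, deg[2]=1+1=2, deg[3]=1+0=1, deg[4]=1+0=1, deg[5]=1+2=3, deg[6]=1+0=1, deg[7]=1+1=2, deg[8]=1+2=3, deg[9]=1+1=2, deg[10]=1+0=1, deg[11]=1+1=2

Answer: 2 2 1 1 3 1 2 3 2 1 2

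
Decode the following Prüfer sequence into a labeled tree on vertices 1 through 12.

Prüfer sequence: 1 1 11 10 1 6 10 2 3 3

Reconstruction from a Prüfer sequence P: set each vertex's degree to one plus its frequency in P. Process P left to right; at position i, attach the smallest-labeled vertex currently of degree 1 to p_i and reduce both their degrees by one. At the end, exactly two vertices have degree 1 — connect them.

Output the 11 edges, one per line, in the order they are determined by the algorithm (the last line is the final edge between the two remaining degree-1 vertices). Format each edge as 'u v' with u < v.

Answer: 1 4
1 5
7 11
8 10
1 9
1 6
6 10
2 10
2 3
3 11
3 12

Derivation:
Initial degrees: {1:4, 2:2, 3:3, 4:1, 5:1, 6:2, 7:1, 8:1, 9:1, 10:3, 11:2, 12:1}
Step 1: smallest deg-1 vertex = 4, p_1 = 1. Add edge {1,4}. Now deg[4]=0, deg[1]=3.
Step 2: smallest deg-1 vertex = 5, p_2 = 1. Add edge {1,5}. Now deg[5]=0, deg[1]=2.
Step 3: smallest deg-1 vertex = 7, p_3 = 11. Add edge {7,11}. Now deg[7]=0, deg[11]=1.
Step 4: smallest deg-1 vertex = 8, p_4 = 10. Add edge {8,10}. Now deg[8]=0, deg[10]=2.
Step 5: smallest deg-1 vertex = 9, p_5 = 1. Add edge {1,9}. Now deg[9]=0, deg[1]=1.
Step 6: smallest deg-1 vertex = 1, p_6 = 6. Add edge {1,6}. Now deg[1]=0, deg[6]=1.
Step 7: smallest deg-1 vertex = 6, p_7 = 10. Add edge {6,10}. Now deg[6]=0, deg[10]=1.
Step 8: smallest deg-1 vertex = 10, p_8 = 2. Add edge {2,10}. Now deg[10]=0, deg[2]=1.
Step 9: smallest deg-1 vertex = 2, p_9 = 3. Add edge {2,3}. Now deg[2]=0, deg[3]=2.
Step 10: smallest deg-1 vertex = 11, p_10 = 3. Add edge {3,11}. Now deg[11]=0, deg[3]=1.
Final: two remaining deg-1 vertices are 3, 12. Add edge {3,12}.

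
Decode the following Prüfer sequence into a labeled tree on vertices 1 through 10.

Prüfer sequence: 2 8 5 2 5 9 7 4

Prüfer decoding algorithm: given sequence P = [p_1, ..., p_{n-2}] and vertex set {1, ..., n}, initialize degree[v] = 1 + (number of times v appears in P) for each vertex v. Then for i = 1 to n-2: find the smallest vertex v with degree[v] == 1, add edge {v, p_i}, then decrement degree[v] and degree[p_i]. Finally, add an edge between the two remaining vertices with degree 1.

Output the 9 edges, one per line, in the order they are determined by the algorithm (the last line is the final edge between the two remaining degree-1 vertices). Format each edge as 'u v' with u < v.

Initial degrees: {1:1, 2:3, 3:1, 4:2, 5:3, 6:1, 7:2, 8:2, 9:2, 10:1}
Step 1: smallest deg-1 vertex = 1, p_1 = 2. Add edge {1,2}. Now deg[1]=0, deg[2]=2.
Step 2: smallest deg-1 vertex = 3, p_2 = 8. Add edge {3,8}. Now deg[3]=0, deg[8]=1.
Step 3: smallest deg-1 vertex = 6, p_3 = 5. Add edge {5,6}. Now deg[6]=0, deg[5]=2.
Step 4: smallest deg-1 vertex = 8, p_4 = 2. Add edge {2,8}. Now deg[8]=0, deg[2]=1.
Step 5: smallest deg-1 vertex = 2, p_5 = 5. Add edge {2,5}. Now deg[2]=0, deg[5]=1.
Step 6: smallest deg-1 vertex = 5, p_6 = 9. Add edge {5,9}. Now deg[5]=0, deg[9]=1.
Step 7: smallest deg-1 vertex = 9, p_7 = 7. Add edge {7,9}. Now deg[9]=0, deg[7]=1.
Step 8: smallest deg-1 vertex = 7, p_8 = 4. Add edge {4,7}. Now deg[7]=0, deg[4]=1.
Final: two remaining deg-1 vertices are 4, 10. Add edge {4,10}.

Answer: 1 2
3 8
5 6
2 8
2 5
5 9
7 9
4 7
4 10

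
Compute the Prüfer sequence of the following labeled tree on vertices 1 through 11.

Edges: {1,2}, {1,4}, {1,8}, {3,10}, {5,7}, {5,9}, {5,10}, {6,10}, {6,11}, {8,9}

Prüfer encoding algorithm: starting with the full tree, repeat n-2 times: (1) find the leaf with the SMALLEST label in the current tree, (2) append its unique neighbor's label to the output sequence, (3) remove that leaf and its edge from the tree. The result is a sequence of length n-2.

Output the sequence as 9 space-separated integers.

Answer: 1 10 1 8 5 9 5 10 6

Derivation:
Step 1: leaves = {2,3,4,7,11}. Remove smallest leaf 2, emit neighbor 1.
Step 2: leaves = {3,4,7,11}. Remove smallest leaf 3, emit neighbor 10.
Step 3: leaves = {4,7,11}. Remove smallest leaf 4, emit neighbor 1.
Step 4: leaves = {1,7,11}. Remove smallest leaf 1, emit neighbor 8.
Step 5: leaves = {7,8,11}. Remove smallest leaf 7, emit neighbor 5.
Step 6: leaves = {8,11}. Remove smallest leaf 8, emit neighbor 9.
Step 7: leaves = {9,11}. Remove smallest leaf 9, emit neighbor 5.
Step 8: leaves = {5,11}. Remove smallest leaf 5, emit neighbor 10.
Step 9: leaves = {10,11}. Remove smallest leaf 10, emit neighbor 6.
Done: 2 vertices remain (6, 11). Sequence = [1 10 1 8 5 9 5 10 6]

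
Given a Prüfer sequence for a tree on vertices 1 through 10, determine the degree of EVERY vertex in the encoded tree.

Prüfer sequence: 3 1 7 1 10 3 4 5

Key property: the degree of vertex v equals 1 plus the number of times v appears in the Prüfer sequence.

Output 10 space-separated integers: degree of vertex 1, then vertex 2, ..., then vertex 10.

p_1 = 3: count[3] becomes 1
p_2 = 1: count[1] becomes 1
p_3 = 7: count[7] becomes 1
p_4 = 1: count[1] becomes 2
p_5 = 10: count[10] becomes 1
p_6 = 3: count[3] becomes 2
p_7 = 4: count[4] becomes 1
p_8 = 5: count[5] becomes 1
Degrees (1 + count): deg[1]=1+2=3, deg[2]=1+0=1, deg[3]=1+2=3, deg[4]=1+1=2, deg[5]=1+1=2, deg[6]=1+0=1, deg[7]=1+1=2, deg[8]=1+0=1, deg[9]=1+0=1, deg[10]=1+1=2

Answer: 3 1 3 2 2 1 2 1 1 2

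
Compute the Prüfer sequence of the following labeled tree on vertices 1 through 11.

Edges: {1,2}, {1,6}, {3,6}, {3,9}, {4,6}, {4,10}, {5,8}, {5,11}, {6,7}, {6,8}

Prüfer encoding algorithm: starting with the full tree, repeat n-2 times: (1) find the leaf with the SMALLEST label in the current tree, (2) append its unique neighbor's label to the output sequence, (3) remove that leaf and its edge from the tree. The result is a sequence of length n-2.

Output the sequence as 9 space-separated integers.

Step 1: leaves = {2,7,9,10,11}. Remove smallest leaf 2, emit neighbor 1.
Step 2: leaves = {1,7,9,10,11}. Remove smallest leaf 1, emit neighbor 6.
Step 3: leaves = {7,9,10,11}. Remove smallest leaf 7, emit neighbor 6.
Step 4: leaves = {9,10,11}. Remove smallest leaf 9, emit neighbor 3.
Step 5: leaves = {3,10,11}. Remove smallest leaf 3, emit neighbor 6.
Step 6: leaves = {10,11}. Remove smallest leaf 10, emit neighbor 4.
Step 7: leaves = {4,11}. Remove smallest leaf 4, emit neighbor 6.
Step 8: leaves = {6,11}. Remove smallest leaf 6, emit neighbor 8.
Step 9: leaves = {8,11}. Remove smallest leaf 8, emit neighbor 5.
Done: 2 vertices remain (5, 11). Sequence = [1 6 6 3 6 4 6 8 5]

Answer: 1 6 6 3 6 4 6 8 5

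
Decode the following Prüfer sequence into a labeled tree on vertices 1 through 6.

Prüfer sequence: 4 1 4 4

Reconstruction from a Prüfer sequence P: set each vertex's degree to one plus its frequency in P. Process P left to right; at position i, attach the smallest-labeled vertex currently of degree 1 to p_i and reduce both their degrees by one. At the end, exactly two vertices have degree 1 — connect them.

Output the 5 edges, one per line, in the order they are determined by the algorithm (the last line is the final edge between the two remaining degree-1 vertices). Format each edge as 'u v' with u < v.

Initial degrees: {1:2, 2:1, 3:1, 4:4, 5:1, 6:1}
Step 1: smallest deg-1 vertex = 2, p_1 = 4. Add edge {2,4}. Now deg[2]=0, deg[4]=3.
Step 2: smallest deg-1 vertex = 3, p_2 = 1. Add edge {1,3}. Now deg[3]=0, deg[1]=1.
Step 3: smallest deg-1 vertex = 1, p_3 = 4. Add edge {1,4}. Now deg[1]=0, deg[4]=2.
Step 4: smallest deg-1 vertex = 5, p_4 = 4. Add edge {4,5}. Now deg[5]=0, deg[4]=1.
Final: two remaining deg-1 vertices are 4, 6. Add edge {4,6}.

Answer: 2 4
1 3
1 4
4 5
4 6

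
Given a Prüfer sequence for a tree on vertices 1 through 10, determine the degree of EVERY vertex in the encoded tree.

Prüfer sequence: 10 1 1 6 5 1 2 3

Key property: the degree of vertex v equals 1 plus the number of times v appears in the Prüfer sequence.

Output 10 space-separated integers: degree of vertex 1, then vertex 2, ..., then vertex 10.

p_1 = 10: count[10] becomes 1
p_2 = 1: count[1] becomes 1
p_3 = 1: count[1] becomes 2
p_4 = 6: count[6] becomes 1
p_5 = 5: count[5] becomes 1
p_6 = 1: count[1] becomes 3
p_7 = 2: count[2] becomes 1
p_8 = 3: count[3] becomes 1
Degrees (1 + count): deg[1]=1+3=4, deg[2]=1+1=2, deg[3]=1+1=2, deg[4]=1+0=1, deg[5]=1+1=2, deg[6]=1+1=2, deg[7]=1+0=1, deg[8]=1+0=1, deg[9]=1+0=1, deg[10]=1+1=2

Answer: 4 2 2 1 2 2 1 1 1 2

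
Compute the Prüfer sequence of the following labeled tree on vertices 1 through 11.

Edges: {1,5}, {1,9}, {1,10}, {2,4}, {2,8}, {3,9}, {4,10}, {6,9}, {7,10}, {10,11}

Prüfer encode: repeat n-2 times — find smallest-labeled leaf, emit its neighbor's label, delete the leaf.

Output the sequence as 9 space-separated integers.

Answer: 9 1 9 10 2 4 10 1 10

Derivation:
Step 1: leaves = {3,5,6,7,8,11}. Remove smallest leaf 3, emit neighbor 9.
Step 2: leaves = {5,6,7,8,11}. Remove smallest leaf 5, emit neighbor 1.
Step 3: leaves = {6,7,8,11}. Remove smallest leaf 6, emit neighbor 9.
Step 4: leaves = {7,8,9,11}. Remove smallest leaf 7, emit neighbor 10.
Step 5: leaves = {8,9,11}. Remove smallest leaf 8, emit neighbor 2.
Step 6: leaves = {2,9,11}. Remove smallest leaf 2, emit neighbor 4.
Step 7: leaves = {4,9,11}. Remove smallest leaf 4, emit neighbor 10.
Step 8: leaves = {9,11}. Remove smallest leaf 9, emit neighbor 1.
Step 9: leaves = {1,11}. Remove smallest leaf 1, emit neighbor 10.
Done: 2 vertices remain (10, 11). Sequence = [9 1 9 10 2 4 10 1 10]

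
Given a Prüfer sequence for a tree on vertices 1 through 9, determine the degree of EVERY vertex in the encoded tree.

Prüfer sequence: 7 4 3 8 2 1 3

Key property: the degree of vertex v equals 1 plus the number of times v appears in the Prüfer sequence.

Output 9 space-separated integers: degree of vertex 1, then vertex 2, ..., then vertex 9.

Answer: 2 2 3 2 1 1 2 2 1

Derivation:
p_1 = 7: count[7] becomes 1
p_2 = 4: count[4] becomes 1
p_3 = 3: count[3] becomes 1
p_4 = 8: count[8] becomes 1
p_5 = 2: count[2] becomes 1
p_6 = 1: count[1] becomes 1
p_7 = 3: count[3] becomes 2
Degrees (1 + count): deg[1]=1+1=2, deg[2]=1+1=2, deg[3]=1+2=3, deg[4]=1+1=2, deg[5]=1+0=1, deg[6]=1+0=1, deg[7]=1+1=2, deg[8]=1+1=2, deg[9]=1+0=1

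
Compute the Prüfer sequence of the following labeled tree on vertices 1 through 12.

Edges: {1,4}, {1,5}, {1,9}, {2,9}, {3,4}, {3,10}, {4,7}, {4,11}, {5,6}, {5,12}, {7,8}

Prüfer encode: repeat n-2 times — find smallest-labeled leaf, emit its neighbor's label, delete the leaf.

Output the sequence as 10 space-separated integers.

Answer: 9 5 7 4 1 3 4 4 1 5

Derivation:
Step 1: leaves = {2,6,8,10,11,12}. Remove smallest leaf 2, emit neighbor 9.
Step 2: leaves = {6,8,9,10,11,12}. Remove smallest leaf 6, emit neighbor 5.
Step 3: leaves = {8,9,10,11,12}. Remove smallest leaf 8, emit neighbor 7.
Step 4: leaves = {7,9,10,11,12}. Remove smallest leaf 7, emit neighbor 4.
Step 5: leaves = {9,10,11,12}. Remove smallest leaf 9, emit neighbor 1.
Step 6: leaves = {10,11,12}. Remove smallest leaf 10, emit neighbor 3.
Step 7: leaves = {3,11,12}. Remove smallest leaf 3, emit neighbor 4.
Step 8: leaves = {11,12}. Remove smallest leaf 11, emit neighbor 4.
Step 9: leaves = {4,12}. Remove smallest leaf 4, emit neighbor 1.
Step 10: leaves = {1,12}. Remove smallest leaf 1, emit neighbor 5.
Done: 2 vertices remain (5, 12). Sequence = [9 5 7 4 1 3 4 4 1 5]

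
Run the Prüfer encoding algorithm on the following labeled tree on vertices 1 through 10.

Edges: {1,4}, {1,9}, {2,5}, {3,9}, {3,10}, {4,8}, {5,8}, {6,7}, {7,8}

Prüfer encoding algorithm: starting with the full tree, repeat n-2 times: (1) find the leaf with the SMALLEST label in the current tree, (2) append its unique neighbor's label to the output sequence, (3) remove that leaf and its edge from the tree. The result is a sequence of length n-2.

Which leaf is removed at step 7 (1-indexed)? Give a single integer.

Answer: 1

Derivation:
Step 1: current leaves = {2,6,10}. Remove leaf 2 (neighbor: 5).
Step 2: current leaves = {5,6,10}. Remove leaf 5 (neighbor: 8).
Step 3: current leaves = {6,10}. Remove leaf 6 (neighbor: 7).
Step 4: current leaves = {7,10}. Remove leaf 7 (neighbor: 8).
Step 5: current leaves = {8,10}. Remove leaf 8 (neighbor: 4).
Step 6: current leaves = {4,10}. Remove leaf 4 (neighbor: 1).
Step 7: current leaves = {1,10}. Remove leaf 1 (neighbor: 9).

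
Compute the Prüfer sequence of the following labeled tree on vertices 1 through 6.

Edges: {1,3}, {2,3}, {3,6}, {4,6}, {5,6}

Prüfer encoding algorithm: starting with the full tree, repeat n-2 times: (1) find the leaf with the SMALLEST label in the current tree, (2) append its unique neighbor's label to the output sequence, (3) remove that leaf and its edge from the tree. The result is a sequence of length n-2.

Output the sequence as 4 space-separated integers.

Answer: 3 3 6 6

Derivation:
Step 1: leaves = {1,2,4,5}. Remove smallest leaf 1, emit neighbor 3.
Step 2: leaves = {2,4,5}. Remove smallest leaf 2, emit neighbor 3.
Step 3: leaves = {3,4,5}. Remove smallest leaf 3, emit neighbor 6.
Step 4: leaves = {4,5}. Remove smallest leaf 4, emit neighbor 6.
Done: 2 vertices remain (5, 6). Sequence = [3 3 6 6]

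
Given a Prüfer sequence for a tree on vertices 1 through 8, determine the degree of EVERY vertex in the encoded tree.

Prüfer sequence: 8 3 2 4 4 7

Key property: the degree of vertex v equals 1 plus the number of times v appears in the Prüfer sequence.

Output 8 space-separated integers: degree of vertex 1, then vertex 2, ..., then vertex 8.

Answer: 1 2 2 3 1 1 2 2

Derivation:
p_1 = 8: count[8] becomes 1
p_2 = 3: count[3] becomes 1
p_3 = 2: count[2] becomes 1
p_4 = 4: count[4] becomes 1
p_5 = 4: count[4] becomes 2
p_6 = 7: count[7] becomes 1
Degrees (1 + count): deg[1]=1+0=1, deg[2]=1+1=2, deg[3]=1+1=2, deg[4]=1+2=3, deg[5]=1+0=1, deg[6]=1+0=1, deg[7]=1+1=2, deg[8]=1+1=2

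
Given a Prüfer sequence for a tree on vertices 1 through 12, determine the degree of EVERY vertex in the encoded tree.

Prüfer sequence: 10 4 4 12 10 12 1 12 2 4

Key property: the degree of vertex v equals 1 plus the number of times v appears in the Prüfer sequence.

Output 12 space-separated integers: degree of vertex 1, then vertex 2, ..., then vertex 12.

Answer: 2 2 1 4 1 1 1 1 1 3 1 4

Derivation:
p_1 = 10: count[10] becomes 1
p_2 = 4: count[4] becomes 1
p_3 = 4: count[4] becomes 2
p_4 = 12: count[12] becomes 1
p_5 = 10: count[10] becomes 2
p_6 = 12: count[12] becomes 2
p_7 = 1: count[1] becomes 1
p_8 = 12: count[12] becomes 3
p_9 = 2: count[2] becomes 1
p_10 = 4: count[4] becomes 3
Degrees (1 + count): deg[1]=1+1=2, deg[2]=1+1=2, deg[3]=1+0=1, deg[4]=1+3=4, deg[5]=1+0=1, deg[6]=1+0=1, deg[7]=1+0=1, deg[8]=1+0=1, deg[9]=1+0=1, deg[10]=1+2=3, deg[11]=1+0=1, deg[12]=1+3=4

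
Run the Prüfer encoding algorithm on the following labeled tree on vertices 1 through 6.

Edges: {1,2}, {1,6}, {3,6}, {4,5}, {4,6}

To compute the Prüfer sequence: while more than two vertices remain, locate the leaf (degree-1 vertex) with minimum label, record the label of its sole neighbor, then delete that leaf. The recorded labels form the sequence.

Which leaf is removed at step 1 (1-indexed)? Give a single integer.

Step 1: current leaves = {2,3,5}. Remove leaf 2 (neighbor: 1).

Answer: 2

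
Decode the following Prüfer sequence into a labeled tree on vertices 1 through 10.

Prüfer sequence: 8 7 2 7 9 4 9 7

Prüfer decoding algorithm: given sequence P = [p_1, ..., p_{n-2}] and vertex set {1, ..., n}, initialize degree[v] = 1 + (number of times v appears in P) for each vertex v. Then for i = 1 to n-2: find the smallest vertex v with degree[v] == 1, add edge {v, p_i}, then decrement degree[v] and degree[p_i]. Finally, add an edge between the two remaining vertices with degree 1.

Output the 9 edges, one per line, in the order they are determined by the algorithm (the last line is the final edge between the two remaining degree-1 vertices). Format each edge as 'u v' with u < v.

Answer: 1 8
3 7
2 5
2 7
6 9
4 8
4 9
7 9
7 10

Derivation:
Initial degrees: {1:1, 2:2, 3:1, 4:2, 5:1, 6:1, 7:4, 8:2, 9:3, 10:1}
Step 1: smallest deg-1 vertex = 1, p_1 = 8. Add edge {1,8}. Now deg[1]=0, deg[8]=1.
Step 2: smallest deg-1 vertex = 3, p_2 = 7. Add edge {3,7}. Now deg[3]=0, deg[7]=3.
Step 3: smallest deg-1 vertex = 5, p_3 = 2. Add edge {2,5}. Now deg[5]=0, deg[2]=1.
Step 4: smallest deg-1 vertex = 2, p_4 = 7. Add edge {2,7}. Now deg[2]=0, deg[7]=2.
Step 5: smallest deg-1 vertex = 6, p_5 = 9. Add edge {6,9}. Now deg[6]=0, deg[9]=2.
Step 6: smallest deg-1 vertex = 8, p_6 = 4. Add edge {4,8}. Now deg[8]=0, deg[4]=1.
Step 7: smallest deg-1 vertex = 4, p_7 = 9. Add edge {4,9}. Now deg[4]=0, deg[9]=1.
Step 8: smallest deg-1 vertex = 9, p_8 = 7. Add edge {7,9}. Now deg[9]=0, deg[7]=1.
Final: two remaining deg-1 vertices are 7, 10. Add edge {7,10}.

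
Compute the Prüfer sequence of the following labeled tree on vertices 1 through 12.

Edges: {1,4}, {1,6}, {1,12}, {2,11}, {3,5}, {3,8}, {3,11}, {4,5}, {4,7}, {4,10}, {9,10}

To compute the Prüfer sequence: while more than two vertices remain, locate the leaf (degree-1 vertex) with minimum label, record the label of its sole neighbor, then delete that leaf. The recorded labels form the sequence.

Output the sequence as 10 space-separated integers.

Answer: 11 1 4 3 10 4 3 5 4 1

Derivation:
Step 1: leaves = {2,6,7,8,9,12}. Remove smallest leaf 2, emit neighbor 11.
Step 2: leaves = {6,7,8,9,11,12}. Remove smallest leaf 6, emit neighbor 1.
Step 3: leaves = {7,8,9,11,12}. Remove smallest leaf 7, emit neighbor 4.
Step 4: leaves = {8,9,11,12}. Remove smallest leaf 8, emit neighbor 3.
Step 5: leaves = {9,11,12}. Remove smallest leaf 9, emit neighbor 10.
Step 6: leaves = {10,11,12}. Remove smallest leaf 10, emit neighbor 4.
Step 7: leaves = {11,12}. Remove smallest leaf 11, emit neighbor 3.
Step 8: leaves = {3,12}. Remove smallest leaf 3, emit neighbor 5.
Step 9: leaves = {5,12}. Remove smallest leaf 5, emit neighbor 4.
Step 10: leaves = {4,12}. Remove smallest leaf 4, emit neighbor 1.
Done: 2 vertices remain (1, 12). Sequence = [11 1 4 3 10 4 3 5 4 1]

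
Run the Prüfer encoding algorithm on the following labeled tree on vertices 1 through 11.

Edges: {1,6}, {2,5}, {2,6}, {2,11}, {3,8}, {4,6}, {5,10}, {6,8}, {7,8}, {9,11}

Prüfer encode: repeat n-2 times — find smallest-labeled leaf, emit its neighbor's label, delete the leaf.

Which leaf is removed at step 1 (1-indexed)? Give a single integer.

Step 1: current leaves = {1,3,4,7,9,10}. Remove leaf 1 (neighbor: 6).

Answer: 1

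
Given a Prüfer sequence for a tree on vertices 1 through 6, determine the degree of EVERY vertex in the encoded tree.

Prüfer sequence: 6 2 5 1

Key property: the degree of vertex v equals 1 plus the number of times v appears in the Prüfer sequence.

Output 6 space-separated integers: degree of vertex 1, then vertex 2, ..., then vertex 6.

p_1 = 6: count[6] becomes 1
p_2 = 2: count[2] becomes 1
p_3 = 5: count[5] becomes 1
p_4 = 1: count[1] becomes 1
Degrees (1 + count): deg[1]=1+1=2, deg[2]=1+1=2, deg[3]=1+0=1, deg[4]=1+0=1, deg[5]=1+1=2, deg[6]=1+1=2

Answer: 2 2 1 1 2 2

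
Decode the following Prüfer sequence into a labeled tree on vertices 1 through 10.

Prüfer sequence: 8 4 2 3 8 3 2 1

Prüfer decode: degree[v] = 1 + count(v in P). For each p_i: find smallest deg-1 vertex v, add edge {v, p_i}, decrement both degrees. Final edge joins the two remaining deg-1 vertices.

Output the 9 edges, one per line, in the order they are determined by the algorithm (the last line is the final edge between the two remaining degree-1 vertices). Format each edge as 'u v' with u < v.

Answer: 5 8
4 6
2 4
3 7
8 9
3 8
2 3
1 2
1 10

Derivation:
Initial degrees: {1:2, 2:3, 3:3, 4:2, 5:1, 6:1, 7:1, 8:3, 9:1, 10:1}
Step 1: smallest deg-1 vertex = 5, p_1 = 8. Add edge {5,8}. Now deg[5]=0, deg[8]=2.
Step 2: smallest deg-1 vertex = 6, p_2 = 4. Add edge {4,6}. Now deg[6]=0, deg[4]=1.
Step 3: smallest deg-1 vertex = 4, p_3 = 2. Add edge {2,4}. Now deg[4]=0, deg[2]=2.
Step 4: smallest deg-1 vertex = 7, p_4 = 3. Add edge {3,7}. Now deg[7]=0, deg[3]=2.
Step 5: smallest deg-1 vertex = 9, p_5 = 8. Add edge {8,9}. Now deg[9]=0, deg[8]=1.
Step 6: smallest deg-1 vertex = 8, p_6 = 3. Add edge {3,8}. Now deg[8]=0, deg[3]=1.
Step 7: smallest deg-1 vertex = 3, p_7 = 2. Add edge {2,3}. Now deg[3]=0, deg[2]=1.
Step 8: smallest deg-1 vertex = 2, p_8 = 1. Add edge {1,2}. Now deg[2]=0, deg[1]=1.
Final: two remaining deg-1 vertices are 1, 10. Add edge {1,10}.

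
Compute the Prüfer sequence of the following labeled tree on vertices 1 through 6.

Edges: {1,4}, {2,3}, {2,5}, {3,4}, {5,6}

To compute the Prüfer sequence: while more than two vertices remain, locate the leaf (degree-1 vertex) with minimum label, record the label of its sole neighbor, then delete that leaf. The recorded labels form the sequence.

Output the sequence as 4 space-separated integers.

Answer: 4 3 2 5

Derivation:
Step 1: leaves = {1,6}. Remove smallest leaf 1, emit neighbor 4.
Step 2: leaves = {4,6}. Remove smallest leaf 4, emit neighbor 3.
Step 3: leaves = {3,6}. Remove smallest leaf 3, emit neighbor 2.
Step 4: leaves = {2,6}. Remove smallest leaf 2, emit neighbor 5.
Done: 2 vertices remain (5, 6). Sequence = [4 3 2 5]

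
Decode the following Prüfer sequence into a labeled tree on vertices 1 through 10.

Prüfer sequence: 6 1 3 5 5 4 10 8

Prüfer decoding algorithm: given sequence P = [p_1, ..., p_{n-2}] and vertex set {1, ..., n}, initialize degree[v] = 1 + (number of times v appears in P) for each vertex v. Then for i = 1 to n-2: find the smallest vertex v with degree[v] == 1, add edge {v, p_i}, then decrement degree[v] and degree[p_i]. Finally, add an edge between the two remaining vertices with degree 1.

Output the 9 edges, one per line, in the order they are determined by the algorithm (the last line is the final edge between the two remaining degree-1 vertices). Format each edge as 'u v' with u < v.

Answer: 2 6
1 6
1 3
3 5
5 7
4 5
4 10
8 9
8 10

Derivation:
Initial degrees: {1:2, 2:1, 3:2, 4:2, 5:3, 6:2, 7:1, 8:2, 9:1, 10:2}
Step 1: smallest deg-1 vertex = 2, p_1 = 6. Add edge {2,6}. Now deg[2]=0, deg[6]=1.
Step 2: smallest deg-1 vertex = 6, p_2 = 1. Add edge {1,6}. Now deg[6]=0, deg[1]=1.
Step 3: smallest deg-1 vertex = 1, p_3 = 3. Add edge {1,3}. Now deg[1]=0, deg[3]=1.
Step 4: smallest deg-1 vertex = 3, p_4 = 5. Add edge {3,5}. Now deg[3]=0, deg[5]=2.
Step 5: smallest deg-1 vertex = 7, p_5 = 5. Add edge {5,7}. Now deg[7]=0, deg[5]=1.
Step 6: smallest deg-1 vertex = 5, p_6 = 4. Add edge {4,5}. Now deg[5]=0, deg[4]=1.
Step 7: smallest deg-1 vertex = 4, p_7 = 10. Add edge {4,10}. Now deg[4]=0, deg[10]=1.
Step 8: smallest deg-1 vertex = 9, p_8 = 8. Add edge {8,9}. Now deg[9]=0, deg[8]=1.
Final: two remaining deg-1 vertices are 8, 10. Add edge {8,10}.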